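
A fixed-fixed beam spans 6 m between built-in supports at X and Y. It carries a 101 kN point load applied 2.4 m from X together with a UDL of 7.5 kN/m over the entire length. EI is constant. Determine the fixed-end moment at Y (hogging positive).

Release both end moments; the primary structure is a simply-supported span XY with redundants M_X and M_Y.
Simple-span end rotations at X and Y under the given loads:
  at X: point load 101 at a = 2.4: Pab(L + b)/(6LEI) = 232.7/EI
  at Y: point load 101 at a = 2.4: Pab(L + a)/(6LEI) = 203.6/EI
  at X: UDL 7.5: wL³/(24EI) = 67.5/EI
  at Y: UDL 7.5: wL³/(24EI) = 67.5/EI
  θ_X0 = 300.2/EI,  θ_Y0 = 271.1/EI
Flexibility coefficients: a unit moment at one end gives L/(3EI) there and L/(6EI) at the far end, so f₁₁ = f₂₂ = 2/EI and f₁₂ = f₂₁ = 1/EI.
Compatibility — zero rotation at each built-in end:
  2 M_X + 1 M_Y = 300.2
  1 M_X + 2 M_Y = 271.1
Solving the pair gives M_X = 109.8 kN·m and M_Y = 80.68 kN·m (hogging).

M_Y = 80.68 kN·m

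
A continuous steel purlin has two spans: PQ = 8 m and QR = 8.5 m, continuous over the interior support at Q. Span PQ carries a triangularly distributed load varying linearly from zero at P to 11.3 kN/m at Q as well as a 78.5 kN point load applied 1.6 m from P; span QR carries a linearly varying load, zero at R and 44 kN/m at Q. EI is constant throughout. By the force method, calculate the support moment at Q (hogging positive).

Release continuity at Q by inserting a hinge; the redundant is the internal moment M_Q. The primary structure is two simply-supported spans PQ and QR.
Discontinuity in slope at Q on the released structure — sum the simple-span end rotations:
  span PQ: triangular load, peak 11.3: w₀L³/(45EI) = 128.6/EI
  span PQ: point load 78.5 at a = 1.6: Pab(L + a)/(6LEI) = 160.8/EI
  span QR: triangular load, peak 44: w₀L³/(45EI) = 600.5/EI
  relative rotation θ_0 = (289.3 + 600.5)/EI = 889.8/EI
A unit hogging moment at Q produces rotation L₁/(3EI) + L₂/(3EI) = 5.5/EI.
Slope continuity at Q: θ_0 = M_Q·5.5/EI, so M_Q = 889.8/5.5 = 161.8 kN·m (hogging).

M_Q = 161.8 kN·m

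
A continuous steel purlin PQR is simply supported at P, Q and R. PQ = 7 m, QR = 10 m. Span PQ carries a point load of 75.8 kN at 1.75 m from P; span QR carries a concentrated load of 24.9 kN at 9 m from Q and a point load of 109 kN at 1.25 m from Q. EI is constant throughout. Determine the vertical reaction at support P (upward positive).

Release continuity at Q by inserting a hinge; the redundant is the internal moment M_Q. The primary structure is two simply-supported spans PQ and QR.
End slopes at the hinge Q, treating each span as simply supported:
  span PQ: point load 75.8 at a = 1.75: Pab(L + a)/(6LEI) = 145.1/EI
  span QR: point load 24.9 at a = 9: Pab(L + b)/(6LEI) = 41.09/EI
  span QR: point load 109 at a = 1.25: Pab(L + b)/(6LEI) = 372.6/EI
  relative rotation θ_0 = (145.1 + 413.6)/EI = 558.7/EI
A unit hogging moment at Q produces rotation L₁/(3EI) + L₂/(3EI) = 5.667/EI.
Compatibility: M_Q·(L₁+L₂)/(3EI) = θ_0, giving M_Q = 98.6 kN·m (hogging).
Span PQ, ΣM about P with M_Q applied at Q: R_Q^{PQ}·7 = 132.7 + 98.6, so R_Q^{PQ} = 33.04 kN and R_P = 75.8 − 33.04 = 42.76 kN.

R_P = 42.76 kN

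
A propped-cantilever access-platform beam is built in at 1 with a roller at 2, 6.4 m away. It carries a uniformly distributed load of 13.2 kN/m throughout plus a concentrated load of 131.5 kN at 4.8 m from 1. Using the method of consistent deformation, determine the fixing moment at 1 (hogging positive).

Take the reaction at 2 as the redundant and release it; the primary structure is a cantilever fixed at 1.
Deflection at 2 on the released cantilever, summing each load's contribution:
  UDL 13.2: wL⁴/(8EI) = 2768/EI
  point load 131.5 at a = 4.8: Pa²(3L − a)/(6EI) = 7271/EI
  δ_0 = 10040/EI
Tip deflection under a unit load at 2: L³/(3EI) = 87.38/EI.
Compatibility at 2: δ_0 − R_2·δ_{22} = 0, so R_2 = 10040/87.38 = 114.9 kN.
Moment equilibrium about 1: M_1 = Σ(load moments about 1) − R_2·L = 901.5 − 114.9×6.4 = 166.2 kN·m.

M_1 = 166.2 kN·m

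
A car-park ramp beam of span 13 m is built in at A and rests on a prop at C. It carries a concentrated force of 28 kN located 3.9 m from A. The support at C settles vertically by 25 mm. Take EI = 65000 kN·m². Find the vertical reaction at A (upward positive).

R_A = 26.82 kN

Take the reaction at C as the redundant and release it; the primary structure is a cantilever fixed at A.
Primary-structure tip deflection at C by superposition:
  point load 28 at a = 3.9: Pa²(3L − a)/(6EI) = 2491/EI
Flexibility coefficient — unit upward force at C: δ_{CC} = L³/(3EI) = 732.3/EI.
With EI = 65000 kN·m²: δ_0 = 0.038329 m and δ_{CC} = 0.011267 m/kN.
Compatibility — the beam at C must follow the support down by 0.025 m: δ_0 − R_C·δ_{CC} = 0.025, so R_C = (0.038329 − 0.025)/0.011267 = 1.183 kN.
Vertical equilibrium: R_A = ΣP − R_C = 28 − 1.183 = 26.82 kN.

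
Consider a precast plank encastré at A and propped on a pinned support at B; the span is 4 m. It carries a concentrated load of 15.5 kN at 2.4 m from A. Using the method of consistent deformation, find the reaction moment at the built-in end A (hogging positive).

M_A = 10.42 kN·m

Remove the prop at B; the released (primary) structure is a cantilever built in at A.
Downward deflection at the released point B due to the loads:
  point load 15.5 at a = 2.4: Pa²(3L − a)/(6EI) = 142.8/EI
Flexibility coefficient — unit upward force at B: δ_{BB} = L³/(3EI) = 21.33/EI.
The prop prevents deflection at B: R_B = δ_0/δ_{BB} = 142.8/21.33 = 6.696 kN.
Moment equilibrium about A: M_A = Σ(load moments about A) − R_B·L = 37.2 − 6.696×4 = 10.42 kN·m.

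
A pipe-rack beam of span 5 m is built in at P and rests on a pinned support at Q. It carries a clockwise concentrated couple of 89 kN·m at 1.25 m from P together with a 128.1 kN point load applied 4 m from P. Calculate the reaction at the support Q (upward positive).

R_Q = 101.9 kN

Take the reaction at Q as the redundant and release it; the primary structure is a cantilever fixed at P.
Primary-structure tip deflection at Q by superposition:
  clockwise couple 89 at a = 1.25: M₀a(2L − a)/(2EI) = 486.7/EI
  point load 128.1 at a = 4: Pa²(3L − a)/(6EI) = 3758/EI
  δ_0 = 4244/EI
Tip deflection under a unit load at Q: L³/(3EI) = 41.67/EI.
Compatibility at Q: δ_0 − R_Q·δ_{QQ} = 0, so R_Q = 4244/41.67 = 101.9 kN.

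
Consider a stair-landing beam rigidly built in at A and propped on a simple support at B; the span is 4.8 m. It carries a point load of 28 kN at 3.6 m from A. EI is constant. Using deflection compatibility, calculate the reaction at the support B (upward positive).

R_B = 17.72 kN

Remove the prop at B; the released (primary) structure is a cantilever built in at A.
Deflection at B on the released cantilever, summing each load's contribution:
  point load 28 at a = 3.6: Pa²(3L − a)/(6EI) = 653.2/EI
Flexibility coefficient — unit upward force at B: δ_{BB} = L³/(3EI) = 36.86/EI.
The prop prevents deflection at B: R_B = δ_0/δ_{BB} = 653.2/36.86 = 17.72 kN.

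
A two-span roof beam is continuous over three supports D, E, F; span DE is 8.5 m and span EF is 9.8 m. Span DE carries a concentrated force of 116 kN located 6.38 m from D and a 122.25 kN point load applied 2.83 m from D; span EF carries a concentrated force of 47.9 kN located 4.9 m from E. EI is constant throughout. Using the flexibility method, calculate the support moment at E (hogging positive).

Release continuity at E by inserting a hinge; the redundant is the internal moment M_E. The primary structure is two simply-supported spans DE and EF.
End slopes at the hinge E, treating each span as simply supported:
  span DE: point load 116 at a = 6.38: Pab(L + a)/(6LEI) = 457.8/EI
  span DE: point load 122.25 at a = 2.83: Pab(L + a)/(6LEI) = 435.8/EI
  span EF: point load 47.9 at a = 4.9: Pab(L + b)/(6LEI) = 287.5/EI
  relative rotation θ_0 = (893.6 + 287.5)/EI = 1181/EI
A unit hogging moment at E produces rotation L₁/(3EI) + L₂/(3EI) = 6.1/EI.
Slope continuity at E: θ_0 = M_E·6.1/EI, so M_E = 1181/6.1 = 193.6 kN·m (hogging).

M_E = 193.6 kN·m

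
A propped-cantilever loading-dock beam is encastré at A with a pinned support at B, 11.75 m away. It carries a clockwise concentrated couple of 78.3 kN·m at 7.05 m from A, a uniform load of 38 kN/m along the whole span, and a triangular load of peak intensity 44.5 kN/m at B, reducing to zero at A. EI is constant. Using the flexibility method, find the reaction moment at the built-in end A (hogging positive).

M_A = 993.8 kN·m

Take the reaction at B as the redundant and release it; the primary structure is a cantilever fixed at A.
Downward deflection at the released point B due to the loads:
  clockwise couple 78.3 at a = 7.05: M₀a(2L − a)/(2EI) = 4540/EI
  UDL 38: wL⁴/(8EI) = 90541/EI
  triangular load, peak 44.5 at the free end: 11w₀L⁴/(120EI) = 77754/EI
  δ_0 = 172835/EI
Tip deflection under a unit load at B: L³/(3EI) = 540.7/EI.
The prop prevents deflection at B: R_B = δ_0/δ_{BB} = 172835/540.7 = 319.6 kN.
Moment equilibrium about A: M_A = Σ(load moments about A) − R_B·L = 4749 − 319.6×11.75 = 993.8 kN·m.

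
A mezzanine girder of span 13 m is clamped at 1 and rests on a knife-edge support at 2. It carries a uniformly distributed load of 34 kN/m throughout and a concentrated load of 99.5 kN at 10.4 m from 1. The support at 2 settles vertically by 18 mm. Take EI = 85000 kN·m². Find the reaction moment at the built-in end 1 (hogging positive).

M_1 = 869.6 kN·m

Remove the prop at 2; the released (primary) structure is a cantilever built in at 1.
Deflection at 2 on the released cantilever, summing each load's contribution:
  UDL 34: wL⁴/(8EI) = 121384/EI
  point load 99.5 at a = 10.4: Pa²(3L − a)/(6EI) = 51298/EI
  δ_0 = 172683/EI
Flexibility coefficient — unit upward force at 2: δ_{22} = L³/(3EI) = 732.3/EI.
With EI = 85000 kN·m²: δ_0 = 2.0316 m and δ_{22} = 0.008616 m/kN.
Compatibility — the beam at 2 must follow the support down by 0.018 m: δ_0 − R_2·δ_{22} = 0.018, so R_2 = (2.0316 − 0.018)/0.008616 = 233.7 kN.
Moment equilibrium about 1: M_1 = Σ(load moments about 1) − R_2·L = 3908 − 233.7×13 = 869.6 kN·m.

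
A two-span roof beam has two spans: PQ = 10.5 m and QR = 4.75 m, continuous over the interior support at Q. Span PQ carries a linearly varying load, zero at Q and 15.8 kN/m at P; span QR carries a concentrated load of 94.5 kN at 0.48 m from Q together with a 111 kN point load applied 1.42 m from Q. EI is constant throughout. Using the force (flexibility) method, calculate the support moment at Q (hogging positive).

M_Q = 111.3 kN·m

Release continuity at Q by inserting a hinge; the redundant is the internal moment M_Q. The primary structure is two simply-supported spans PQ and QR.
End slopes at the hinge Q, treating each span as simply supported:
  span PQ: triangular load, peak 15.8: 7w₀L³/(360EI) = 355.6/EI
  span QR: point load 94.5 at a = 0.48: Pab(L + b)/(6LEI) = 61.3/EI
  span QR: point load 111 at a = 1.42: Pab(L + b)/(6LEI) = 148.8/EI
  relative rotation θ_0 = (355.6 + 210.1)/EI = 565.8/EI
A unit hogging moment at Q produces rotation L₁/(3EI) + L₂/(3EI) = 5.083/EI.
Compatibility: M_Q·(L₁+L₂)/(3EI) = θ_0, giving M_Q = 111.3 kN·m (hogging).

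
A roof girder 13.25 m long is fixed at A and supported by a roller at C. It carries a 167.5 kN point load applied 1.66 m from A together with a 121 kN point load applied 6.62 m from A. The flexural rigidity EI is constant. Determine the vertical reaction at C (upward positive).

Choose R_C as the redundant. The primary structure is the cantilever fixed at A.
Downward deflection at the released point C due to the loads:
  point load 167.5 at a = 1.66: Pa²(3L − a)/(6EI) = 2930/EI
  point load 121 at a = 6.62: Pa²(3L − a)/(6EI) = 29280/EI
  δ_0 = 32210/EI
Tip deflection under a unit load at C: L³/(3EI) = 775.4/EI.
Compatibility at C: δ_0 − R_C·δ_{CC} = 0, so R_C = 32210/775.4 = 41.54 kN.

R_C = 41.54 kN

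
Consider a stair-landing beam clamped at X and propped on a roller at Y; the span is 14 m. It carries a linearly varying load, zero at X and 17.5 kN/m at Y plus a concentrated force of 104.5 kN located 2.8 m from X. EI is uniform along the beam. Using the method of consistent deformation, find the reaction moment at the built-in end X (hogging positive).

Take the reaction at Y as the redundant and release it; the primary structure is a cantilever fixed at X.
Downward deflection at the released point Y due to the loads:
  triangular load, peak 17.5 at the free end: 11w₀L⁴/(120EI) = 61626/EI
  point load 104.5 at a = 2.8: Pa²(3L − a)/(6EI) = 5353/EI
  δ_0 = 66978/EI
Flexibility coefficient — unit upward force at Y: δ_{YY} = L³/(3EI) = 914.7/EI.
Compatibility at Y: δ_0 − R_Y·δ_{YY} = 0, so R_Y = 66978/914.7 = 73.23 kN.
Moment equilibrium about X: M_X = Σ(load moments about X) − R_Y·L = 1436 − 73.23×14 = 410.8 kN·m.

M_X = 410.8 kN·m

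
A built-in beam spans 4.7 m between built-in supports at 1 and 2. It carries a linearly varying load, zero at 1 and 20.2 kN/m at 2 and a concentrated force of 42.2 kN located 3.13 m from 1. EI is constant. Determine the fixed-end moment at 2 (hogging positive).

M_2 = 51.69 kN·m

Release both end moments; the primary structure is a simply-supported span 12 with redundants M_1 and M_2.
Simple-span end rotations at 1 and 2 under the given loads:
  at 1: triangular load, peak 20.2: 7w₀L³/(360EI) = 40.78/EI
  at 2: triangular load, peak 20.2: w₀L³/(45EI) = 46.6/EI
  at 1: point load 42.2 at a = 3.13: Pab(L + b)/(6LEI) = 46.11/EI
  at 2: point load 42.2 at a = 3.13: Pab(L + a)/(6LEI) = 57.58/EI
  θ_10 = 86.89/EI,  θ_20 = 104.2/EI
Flexibility coefficients: a unit moment at one end gives L/(3EI) there and L/(6EI) at the far end, so f₁₁ = f₂₂ = 1.567/EI and f₁₂ = f₂₁ = 0.7833/EI.
Compatibility — zero rotation at each built-in end:
  1.567 M_1 + 0.7833 M_2 = 86.89
  0.7833 M_1 + 1.567 M_2 = 104.2
Solving the pair gives M_1 = 29.61 kN·m and M_2 = 51.69 kN·m (hogging).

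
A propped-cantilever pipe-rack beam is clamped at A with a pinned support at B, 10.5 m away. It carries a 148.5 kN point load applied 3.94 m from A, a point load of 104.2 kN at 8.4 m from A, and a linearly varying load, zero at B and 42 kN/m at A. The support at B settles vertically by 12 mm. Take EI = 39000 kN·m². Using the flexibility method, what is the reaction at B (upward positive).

R_B = 143.7 kN

Choose R_B as the redundant. The primary structure is the cantilever fixed at A.
Primary-structure tip deflection at B by superposition:
  point load 148.5 at a = 3.94: Pa²(3L − a)/(6EI) = 10589/EI
  point load 104.2 at a = 8.4: Pa²(3L − a)/(6EI) = 28307/EI
  triangular load, peak 42 at the fixed end: w₀L⁴/(30EI) = 17017/EI
  δ_0 = 55912/EI
Flexibility coefficient — unit upward force at B: δ_{BB} = L³/(3EI) = 385.9/EI.
With EI = 39000 kN·m²: δ_0 = 1.4337 m and δ_{BB} = 0.009894 m/kN.
Compatibility — the beam at B must follow the support down by 0.012 m: δ_0 − R_B·δ_{BB} = 0.012, so R_B = (1.4337 − 0.012)/0.009894 = 143.7 kN.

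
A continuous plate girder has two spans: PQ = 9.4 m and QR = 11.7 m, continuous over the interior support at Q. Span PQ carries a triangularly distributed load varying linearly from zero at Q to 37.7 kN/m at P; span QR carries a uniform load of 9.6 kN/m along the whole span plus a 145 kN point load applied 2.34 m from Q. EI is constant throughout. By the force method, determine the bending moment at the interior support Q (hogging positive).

Take M_Q as the redundant. Released structure: two simple spans PQ and QR with a hinge at Q.
End slopes at the hinge Q, treating each span as simply supported:
  span PQ: triangular load, peak 37.7: 7w₀L³/(360EI) = 608.9/EI
  span QR: UDL 9.6: wL³/(24EI) = 640.6/EI
  span QR: point load 145 at a = 2.34: Pab(L + b)/(6LEI) = 952.8/EI
  relative rotation θ_0 = (608.9 + 1593)/EI = 2202/EI
A unit hogging moment at Q produces rotation L₁/(3EI) + L₂/(3EI) = 7.033/EI.
Slope continuity at Q: θ_0 = M_Q·7.033/EI, so M_Q = 2202/7.033 = 313.1 kN·m (hogging).

M_Q = 313.1 kN·m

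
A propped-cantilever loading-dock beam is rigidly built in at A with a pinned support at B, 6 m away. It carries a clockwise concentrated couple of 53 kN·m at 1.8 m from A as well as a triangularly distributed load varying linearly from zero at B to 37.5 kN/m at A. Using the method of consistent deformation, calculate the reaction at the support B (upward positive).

R_B = 29.26 kN

Choose R_B as the redundant. The primary structure is the cantilever fixed at A.
Primary-structure tip deflection at B by superposition:
  clockwise couple 53 at a = 1.8: M₀a(2L − a)/(2EI) = 486.5/EI
  triangular load, peak 37.5 at the fixed end: w₀L⁴/(30EI) = 1620/EI
  δ_0 = 2107/EI
Tip deflection under a unit load at B: L³/(3EI) = 72/EI.
The prop prevents deflection at B: R_B = δ_0/δ_{BB} = 2107/72 = 29.26 kN.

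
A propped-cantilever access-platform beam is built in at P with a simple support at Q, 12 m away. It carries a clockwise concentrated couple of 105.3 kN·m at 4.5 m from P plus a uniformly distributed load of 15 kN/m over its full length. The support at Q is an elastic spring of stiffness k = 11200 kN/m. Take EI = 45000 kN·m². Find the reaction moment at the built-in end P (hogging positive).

Choose R_Q as the redundant. The primary structure is the cantilever fixed at P.
Free-end deflection of the primary structure under the applied loading (downward +):
  clockwise couple 105.3 at a = 4.5: M₀a(2L − a)/(2EI) = 4620/EI
  UDL 15: wL⁴/(8EI) = 38880/EI
  δ_0 = 43500/EI
Flexibility coefficient — unit upward force at Q: δ_{QQ} = L³/(3EI) = 576/EI.
With EI = 45000 kN·m²: δ_0 = 0.96667 m and δ_{QQ} = 0.0128 m/kN.
Compatibility — the spring shortens by R_Q/k under the reaction it provides: δ_0 − R_Q·δ_{QQ} = R_Q/k. With 1/k = 0.000089 m/kN, R_Q = δ_0 / (δ_{QQ} + 1/k) = 0.96667 / (0.0128 + 0.000089) = 75 kN.
Moment equilibrium about P: M_P = Σ(load moments about P) − R_Q·L = 1185 − 75×12 = 285.3 kN·m.

M_P = 285.3 kN·m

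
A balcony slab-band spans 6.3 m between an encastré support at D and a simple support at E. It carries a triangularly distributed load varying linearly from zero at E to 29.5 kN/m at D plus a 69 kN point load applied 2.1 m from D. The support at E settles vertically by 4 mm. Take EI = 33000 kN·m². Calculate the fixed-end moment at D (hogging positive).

Release the roller at E. Primary structure: cantilever fixed at D.
Primary-structure tip deflection at E by superposition:
  triangular load, peak 29.5 at the fixed end: w₀L⁴/(30EI) = 1549/EI
  point load 69 at a = 2.1: Pa²(3L − a)/(6EI) = 852/EI
  δ_0 = 2401/EI
Tip deflection under a unit load at E: L³/(3EI) = 83.35/EI.
With EI = 33000 kN·m²: δ_0 = 0.072759 m and δ_{EE} = 0.002526 m/kN.
Compatibility — the beam at E must follow the support down by 0.004 m: δ_0 − R_E·δ_{EE} = 0.004, so R_E = (0.072759 − 0.004)/0.002526 = 27.22 kN.
Moment equilibrium about D: M_D = Σ(load moments about D) − R_E·L = 340 − 27.22×6.3 = 168.5 kN·m.

M_D = 168.5 kN·m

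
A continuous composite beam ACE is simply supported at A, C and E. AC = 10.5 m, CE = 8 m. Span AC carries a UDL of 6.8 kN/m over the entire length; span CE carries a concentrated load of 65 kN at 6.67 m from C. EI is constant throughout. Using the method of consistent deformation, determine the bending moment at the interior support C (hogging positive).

Take M_C as the redundant. Released structure: two simple spans AC and CE with a hinge at C.
Rotations at C on the released spans (each span's end-slope, ×1/EI):
  span AC: UDL 6.8: wL³/(24EI) = 328/EI
  span CE: point load 65 at a = 6.67: Pab(L + b)/(6LEI) = 112.1/EI
  relative rotation θ_0 = (328 + 112.1)/EI = 440.1/EI
A unit hogging moment at C produces rotation L₁/(3EI) + L₂/(3EI) = 6.167/EI.
Slope continuity at C: θ_0 = M_C·6.167/EI, so M_C = 440.1/6.167 = 71.36 kN·m (hogging).

M_C = 71.36 kN·m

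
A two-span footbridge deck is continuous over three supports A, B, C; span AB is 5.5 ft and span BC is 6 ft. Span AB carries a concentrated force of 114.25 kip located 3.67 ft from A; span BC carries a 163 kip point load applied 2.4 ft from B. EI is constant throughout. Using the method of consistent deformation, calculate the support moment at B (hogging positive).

M_B = 153.6 kip·ft

Take M_B as the redundant. Released structure: two simple spans AB and BC with a hinge at B.
Rotations at B on the released spans (each span's end-slope, ×1/EI):
  span AB: point load 114.25 at a = 3.67: Pab(L + a)/(6LEI) = 213.2/EI
  span BC: point load 163 at a = 2.4: Pab(L + b)/(6LEI) = 375.6/EI
  relative rotation θ_0 = (213.2 + 375.6)/EI = 588.8/EI
A unit hogging moment at B produces rotation L₁/(3EI) + L₂/(3EI) = 3.833/EI.
Compatibility: M_B·(L₁+L₂)/(3EI) = θ_0, giving M_B = 153.6 kip·ft (hogging).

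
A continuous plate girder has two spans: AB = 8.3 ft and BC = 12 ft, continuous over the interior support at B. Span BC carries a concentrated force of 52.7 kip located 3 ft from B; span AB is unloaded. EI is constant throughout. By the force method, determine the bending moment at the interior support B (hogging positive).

M_B = 61.33 kip·ft

Take M_B as the redundant. Released structure: two simple spans AB and BC with a hinge at B.
Discontinuity in slope at B on the released structure — sum the simple-span end rotations:
  span BC: point load 52.7 at a = 3: Pab(L + b)/(6LEI) = 415/EI
  relative rotation θ_0 = (0 + 415)/EI = 415/EI
A unit hogging moment at B produces rotation L₁/(3EI) + L₂/(3EI) = 6.767/EI.
Compatibility: M_B·(L₁+L₂)/(3EI) = θ_0, giving M_B = 61.33 kip·ft (hogging).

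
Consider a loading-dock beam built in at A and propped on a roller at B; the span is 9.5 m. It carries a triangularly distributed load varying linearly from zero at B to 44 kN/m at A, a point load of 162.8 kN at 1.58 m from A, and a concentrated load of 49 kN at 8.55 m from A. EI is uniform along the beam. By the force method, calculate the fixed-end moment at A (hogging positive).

Take the reaction at B as the redundant and release it; the primary structure is a cantilever fixed at A.
Deflection at B on the released cantilever, summing each load's contribution:
  triangular load, peak 44 at the fixed end: w₀L⁴/(30EI) = 11946/EI
  point load 162.8 at a = 1.58: Pa²(3L − a)/(6EI) = 1823/EI
  point load 49 at a = 8.55: Pa²(3L − a)/(6EI) = 11910/EI
  δ_0 = 25680/EI
Tip deflection under a unit load at B: L³/(3EI) = 285.8/EI.
The prop prevents deflection at B: R_B = δ_0/δ_{BB} = 25680/285.8 = 89.85 kN.
Moment equilibrium about A: M_A = Σ(load moments about A) − R_B·L = 1338 − 89.85×9.5 = 484.4 kN·m.

M_A = 484.4 kN·m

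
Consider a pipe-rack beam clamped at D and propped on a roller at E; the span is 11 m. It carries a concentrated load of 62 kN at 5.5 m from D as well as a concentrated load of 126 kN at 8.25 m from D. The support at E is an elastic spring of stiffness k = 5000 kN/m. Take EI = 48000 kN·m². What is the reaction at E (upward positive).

R_E = 97.01 kN

Release the roller at E. Primary structure: cantilever fixed at D.
Deflection at E on the released cantilever, summing each load's contribution:
  point load 62 at a = 5.5: Pa²(3L − a)/(6EI) = 8596/EI
  point load 126 at a = 8.25: Pa²(3L − a)/(6EI) = 35375/EI
  δ_0 = 43972/EI
Flexibility coefficient — unit upward force at E: δ_{EE} = L³/(3EI) = 443.7/EI.
With EI = 48000 kN·m²: δ_0 = 0.91607 m and δ_{EE} = 0.009243 m/kN.
Compatibility — the spring shortens by R_E/k under the reaction it provides: δ_0 − R_E·δ_{EE} = R_E/k. With 1/k = 0.0002 m/kN, R_E = δ_0 / (δ_{EE} + 1/k) = 0.91607 / (0.009243 + 0.0002) = 97.01 kN.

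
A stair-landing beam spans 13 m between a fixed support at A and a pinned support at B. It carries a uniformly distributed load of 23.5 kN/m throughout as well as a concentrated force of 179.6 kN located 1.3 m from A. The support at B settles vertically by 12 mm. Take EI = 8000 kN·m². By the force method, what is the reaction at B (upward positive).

Choose R_B as the redundant. The primary structure is the cantilever fixed at A.
Downward deflection at the released point B due to the loads:
  UDL 23.5: wL⁴/(8EI) = 83898/EI
  point load 179.6 at a = 1.3: Pa²(3L − a)/(6EI) = 1907/EI
  δ_0 = 85805/EI
Flexibility coefficient — unit upward force at B: δ_{BB} = L³/(3EI) = 732.3/EI.
With EI = 8000 kN·m²: δ_0 = 10.726 m and δ_{BB} = 0.091542 m/kN.
Compatibility — the beam at B must follow the support down by 0.012 m: δ_0 − R_B·δ_{BB} = 0.012, so R_B = (10.726 − 0.012)/0.091542 = 117 kN.

R_B = 117 kN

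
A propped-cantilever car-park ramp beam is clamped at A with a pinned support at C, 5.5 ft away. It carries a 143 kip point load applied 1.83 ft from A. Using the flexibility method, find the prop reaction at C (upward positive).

Take the reaction at C as the redundant and release it; the primary structure is a cantilever fixed at A.
Deflection at C on the released cantilever, summing each load's contribution:
  point load 143 at a = 1.83: Pa²(3L − a)/(6EI) = 1171/EI
Flexibility coefficient — unit upward force at C: δ_{CC} = L³/(3EI) = 55.46/EI.
Compatibility at C: δ_0 − R_C·δ_{CC} = 0, so R_C = 1171/55.46 = 21.11 kip.

R_C = 21.11 kip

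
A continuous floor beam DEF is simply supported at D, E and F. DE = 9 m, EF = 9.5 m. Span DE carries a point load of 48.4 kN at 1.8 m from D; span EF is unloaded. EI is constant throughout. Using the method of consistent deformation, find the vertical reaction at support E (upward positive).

Insert a hinge at E; M_E is the redundant, and each span becomes simply supported.
Rotations at E on the released spans (each span's end-slope, ×1/EI):
  span DE: point load 48.4 at a = 1.8: Pab(L + a)/(6LEI) = 125.5/EI
  relative rotation θ_0 = (125.5 + 0)/EI = 125.5/EI
A unit hogging moment at E produces rotation L₁/(3EI) + L₂/(3EI) = 6.167/EI.
Compatibility: M_E·(L₁+L₂)/(3EI) = θ_0, giving M_E = 20.34 kN·m (hogging).
Span DE, ΣM about D with M_E applied at E: R_E^{DE}·9 = 87.12 + 20.34, so R_E^{DE} = 11.94 kN and R_D = 48.4 − 11.94 = 36.46 kN.
Span EF, ΣM about F: R_E^{EF}·9.5 = 0 + 20.34, so R_E^{EF} = 2.141 kN and R_F = 0 − 2.141 = -2.141 kN.
R_E = 11.94 + 2.141 = 14.08 kN.

R_E = 14.08 kN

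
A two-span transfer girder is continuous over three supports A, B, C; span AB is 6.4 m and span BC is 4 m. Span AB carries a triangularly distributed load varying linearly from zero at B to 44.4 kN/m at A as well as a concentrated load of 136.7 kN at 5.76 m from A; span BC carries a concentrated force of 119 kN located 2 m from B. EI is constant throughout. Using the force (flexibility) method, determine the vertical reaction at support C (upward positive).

Insert a hinge at B; M_B is the redundant, and each span becomes simply supported.
End slopes at the hinge B, treating each span as simply supported:
  span AB: triangular load, peak 44.4: 7w₀L³/(360EI) = 226.3/EI
  span AB: point load 136.7 at a = 5.76: Pab(L + a)/(6LEI) = 159.6/EI
  span BC: point load 119 at a = 2: Pab(L + b)/(6LEI) = 119/EI
  relative rotation θ_0 = (385.9 + 119)/EI = 504.9/EI
A unit hogging moment at B produces rotation L₁/(3EI) + L₂/(3EI) = 3.467/EI.
Slope continuity at B: θ_0 = M_B·3.467/EI, so M_B = 504.9/3.467 = 145.6 kN·m (hogging).
Span BC, ΣM about C: R_B^{BC}·4 = 238 + 145.6, so R_B^{BC} = 95.91 kN and R_C = 119 − 95.91 = 23.09 kN.

R_C = 23.09 kN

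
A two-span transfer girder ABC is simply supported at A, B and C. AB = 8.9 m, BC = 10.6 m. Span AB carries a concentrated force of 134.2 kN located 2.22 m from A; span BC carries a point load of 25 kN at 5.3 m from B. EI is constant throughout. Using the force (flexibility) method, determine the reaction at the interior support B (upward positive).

Insert a hinge at B; M_B is the redundant, and each span becomes simply supported.
End slopes at the hinge B, treating each span as simply supported:
  span AB: point load 134.2 at a = 2.22: Pab(L + a)/(6LEI) = 414.4/EI
  span BC: point load 25 at a = 5.3: Pab(L + b)/(6LEI) = 175.6/EI
  relative rotation θ_0 = (414.4 + 175.6)/EI = 590/EI
A unit hogging moment at B produces rotation L₁/(3EI) + L₂/(3EI) = 6.5/EI.
Compatibility: M_B·(L₁+L₂)/(3EI) = θ_0, giving M_B = 90.77 kN·m (hogging).
Span AB, ΣM about A with M_B applied at B: R_B^{AB}·8.9 = 297.9 + 90.77, so R_B^{AB} = 43.67 kN and R_A = 134.2 − 43.67 = 90.53 kN.
Span BC, ΣM about C: R_B^{BC}·10.6 = 132.5 + 90.77, so R_B^{BC} = 21.06 kN and R_C = 25 − 21.06 = 3.937 kN.
R_B = 43.67 + 21.06 = 64.74 kN.

R_B = 64.74 kN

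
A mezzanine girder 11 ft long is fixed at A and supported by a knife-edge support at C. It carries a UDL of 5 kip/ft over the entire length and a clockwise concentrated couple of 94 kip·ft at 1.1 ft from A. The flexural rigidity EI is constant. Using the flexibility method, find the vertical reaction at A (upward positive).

Take the reaction at C as the redundant and release it; the primary structure is a cantilever fixed at A.
Downward deflection at the released point C due to the loads:
  UDL 5: wL⁴/(8EI) = 9151/EI
  clockwise couple 94 at a = 1.1: M₀a(2L − a)/(2EI) = 1081/EI
  δ_0 = 10231/EI
Flexibility coefficient — unit upward force at C: δ_{CC} = L³/(3EI) = 443.7/EI.
The prop prevents deflection at C: R_C = δ_0/δ_{CC} = 10231/443.7 = 23.06 kip.
Vertical equilibrium: R_A = ΣP − R_C = 55 − 23.06 = 31.94 kip.

R_A = 31.94 kip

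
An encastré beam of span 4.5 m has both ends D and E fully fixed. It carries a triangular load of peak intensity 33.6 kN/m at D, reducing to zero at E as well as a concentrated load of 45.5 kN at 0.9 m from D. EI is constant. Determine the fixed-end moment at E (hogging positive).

M_E = 29.23 kN·m

Take the two fixed-end moments M_D, M_E as redundants; the released structure is the simple span DE.
End rotations of the released simple span under the applied load (×1/EI):
  at D: triangular load, peak 33.6: w₀L³/(45EI) = 68.04/EI
  at E: triangular load, peak 33.6: 7w₀L³/(360EI) = 59.53/EI
  at D: point load 45.5 at a = 0.9: Pab(L + b)/(6LEI) = 44.23/EI
  at E: point load 45.5 at a = 0.9: Pab(L + a)/(6LEI) = 29.48/EI
  θ_D0 = 112.3/EI,  θ_E0 = 89.02/EI
Flexibility coefficients: a unit moment at one end gives L/(3EI) there and L/(6EI) at the far end, so f₁₁ = f₂₂ = 1.5/EI and f₁₂ = f₂₁ = 0.75/EI.
Compatibility — zero rotation at each built-in end:
  1.5 M_D + 0.75 M_E = 112.3
  0.75 M_D + 1.5 M_E = 89.02
Solving the pair gives M_D = 60.23 kN·m and M_E = 29.23 kN·m (hogging).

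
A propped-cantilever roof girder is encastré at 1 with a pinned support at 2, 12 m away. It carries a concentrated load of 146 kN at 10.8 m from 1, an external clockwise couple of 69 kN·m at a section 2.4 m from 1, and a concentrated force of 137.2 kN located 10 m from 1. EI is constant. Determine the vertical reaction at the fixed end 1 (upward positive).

Release the roller at 2. Primary structure: cantilever fixed at 1.
Deflection at 2 on the released cantilever, summing each load's contribution:
  point load 146 at a = 10.8: Pa²(3L − a)/(6EI) = 71524/EI
  clockwise couple 69 at a = 2.4: M₀a(2L − a)/(2EI) = 1788/EI
  point load 137.2 at a = 10: Pa²(3L − a)/(6EI) = 59453/EI
  δ_0 = 132765/EI
Tip deflection under a unit load at 2: L³/(3EI) = 576/EI.
The prop prevents deflection at 2: R_2 = δ_0/δ_{22} = 132765/576 = 230.5 kN.
Vertical equilibrium: R_1 = ΣP − R_2 = 283.2 − 230.5 = 52.7 kN.

R_1 = 52.7 kN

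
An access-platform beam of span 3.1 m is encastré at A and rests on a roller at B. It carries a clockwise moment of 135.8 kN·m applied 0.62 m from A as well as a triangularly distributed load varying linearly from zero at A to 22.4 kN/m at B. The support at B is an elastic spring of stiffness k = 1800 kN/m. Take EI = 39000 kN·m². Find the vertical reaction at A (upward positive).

Remove the prop at B; the released (primary) structure is a cantilever built in at A.
Deflection at B on the released cantilever, summing each load's contribution:
  clockwise couple 135.8 at a = 0.62: M₀a(2L − a)/(2EI) = 234.9/EI
  triangular load, peak 22.4 at the free end: 11w₀L⁴/(120EI) = 189.6/EI
  δ_0 = 424.5/EI
Flexibility coefficient — unit upward force at B: δ_{BB} = L³/(3EI) = 9.93/EI.
With EI = 39000 kN·m²: δ_0 = 0.010886 m and δ_{BB} = 0.000255 m/kN.
Compatibility — the spring shortens by R_B/k under the reaction it provides: δ_0 − R_B·δ_{BB} = R_B/k. With 1/k = 0.000556 m/kN, R_B = δ_0 / (δ_{BB} + 1/k) = 0.010886 / (0.000255 + 0.000556) = 13.44 kN.
Vertical equilibrium: R_A = ΣP − R_B = 34.72 − 13.44 = 21.28 kN.

R_A = 21.28 kN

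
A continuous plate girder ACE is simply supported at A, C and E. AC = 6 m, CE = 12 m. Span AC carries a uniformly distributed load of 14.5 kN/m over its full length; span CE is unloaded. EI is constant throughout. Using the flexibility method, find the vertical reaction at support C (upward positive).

R_C = 48.94 kN

Release continuity at C by inserting a hinge; the redundant is the internal moment M_C. The primary structure is two simply-supported spans AC and CE.
Rotations at C on the released spans (each span's end-slope, ×1/EI):
  span AC: UDL 14.5: wL³/(24EI) = 130.5/EI
  relative rotation θ_0 = (130.5 + 0)/EI = 130.5/EI
A unit hogging moment at C produces rotation L₁/(3EI) + L₂/(3EI) = 6/EI.
Compatibility: M_C·(L₁+L₂)/(3EI) = θ_0, giving M_C = 21.75 kN·m (hogging).
Span AC, ΣM about A with M_C applied at C: R_C^{AC}·6 = 261 + 21.75, so R_C^{AC} = 47.12 kN and R_A = 87 − 47.12 = 39.88 kN.
Span CE, ΣM about E: R_C^{CE}·12 = 0 + 21.75, so R_C^{CE} = 1.812 kN and R_E = 0 − 1.812 = -1.812 kN.
R_C = 47.12 + 1.812 = 48.94 kN.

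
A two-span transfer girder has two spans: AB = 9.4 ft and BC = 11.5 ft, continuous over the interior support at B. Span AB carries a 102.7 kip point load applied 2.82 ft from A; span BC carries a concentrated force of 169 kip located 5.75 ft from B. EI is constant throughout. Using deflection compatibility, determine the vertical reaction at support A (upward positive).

R_A = 44.25 kip

Release continuity at B by inserting a hinge; the redundant is the internal moment M_B. The primary structure is two simply-supported spans AB and BC.
End slopes at the hinge B, treating each span as simply supported:
  span AB: point load 102.7 at a = 2.82: Pab(L + a)/(6LEI) = 412.9/EI
  span BC: point load 169 at a = 5.75: Pab(L + b)/(6LEI) = 1397/EI
  relative rotation θ_0 = (412.9 + 1397)/EI = 1810/EI
A unit hogging moment at B produces rotation L₁/(3EI) + L₂/(3EI) = 6.967/EI.
Compatibility: M_B·(L₁+L₂)/(3EI) = θ_0, giving M_B = 259.8 kip·ft (hogging).
Span AB, ΣM about A with M_B applied at B: R_B^{AB}·9.4 = 289.6 + 259.8, so R_B^{AB} = 58.45 kip and R_A = 102.7 − 58.45 = 44.25 kip.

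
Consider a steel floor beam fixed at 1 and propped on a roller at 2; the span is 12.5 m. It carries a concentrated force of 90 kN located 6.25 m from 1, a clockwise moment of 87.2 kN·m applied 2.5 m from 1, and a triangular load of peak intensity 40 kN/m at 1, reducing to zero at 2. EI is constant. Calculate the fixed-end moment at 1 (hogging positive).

Choose R_2 as the redundant. The primary structure is the cantilever fixed at 1.
Primary-structure tip deflection at 2 by superposition:
  point load 90 at a = 6.25: Pa²(3L − a)/(6EI) = 18311/EI
  clockwise couple 87.2 at a = 2.5: M₀a(2L − a)/(2EI) = 2452/EI
  triangular load, peak 40 at the fixed end: w₀L⁴/(30EI) = 32552/EI
  δ_0 = 53315/EI
Flexibility coefficient — unit upward force at 2: δ_{22} = L³/(3EI) = 651/EI.
The prop prevents deflection at 2: R_2 = δ_0/δ_{22} = 53315/651 = 81.89 kN.
Moment equilibrium about 1: M_1 = Σ(load moments about 1) − R_2·L = 1691 − 81.89×12.5 = 667.7 kN·m.

M_1 = 667.7 kN·m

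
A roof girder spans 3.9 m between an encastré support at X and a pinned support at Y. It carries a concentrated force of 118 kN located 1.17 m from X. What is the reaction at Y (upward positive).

R_Y = 14.34 kN

Take the reaction at Y as the redundant and release it; the primary structure is a cantilever fixed at X.
Free-end deflection of the primary structure under the applied loading (downward +):
  point load 118 at a = 1.17: Pa²(3L − a)/(6EI) = 283.5/EI
Flexibility coefficient — unit upward force at Y: δ_{YY} = L³/(3EI) = 19.77/EI.
The prop prevents deflection at Y: R_Y = δ_0/δ_{YY} = 283.5/19.77 = 14.34 kN.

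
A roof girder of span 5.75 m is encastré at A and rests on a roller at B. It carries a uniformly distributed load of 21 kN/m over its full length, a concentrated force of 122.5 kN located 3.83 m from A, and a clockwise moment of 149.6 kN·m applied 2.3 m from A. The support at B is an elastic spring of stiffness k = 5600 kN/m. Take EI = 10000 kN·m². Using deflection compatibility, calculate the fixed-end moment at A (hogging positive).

Choose R_B as the redundant. The primary structure is the cantilever fixed at A.
Free-end deflection of the primary structure under the applied loading (downward +):
  UDL 21: wL⁴/(8EI) = 2869/EI
  point load 122.5 at a = 3.83: Pa²(3L − a)/(6EI) = 4019/EI
  clockwise couple 149.6 at a = 2.3: M₀a(2L − a)/(2EI) = 1583/EI
  δ_0 = 8471/EI
Flexibility coefficient — unit upward force at B: δ_{BB} = L³/(3EI) = 63.37/EI.
With EI = 10000 kN·m²: δ_0 = 0.84714 m and δ_{BB} = 0.006337 m/kN.
Compatibility — the spring shortens by R_B/k under the reaction it provides: δ_0 − R_B·δ_{BB} = R_B/k. With 1/k = 0.000179 m/kN, R_B = δ_0 / (δ_{BB} + 1/k) = 0.84714 / (0.006337 + 0.000179) = 130 kN.
Moment equilibrium about A: M_A = Σ(load moments about A) − R_B·L = 965.9 − 130×5.75 = 218.3 kN·m.

M_A = 218.3 kN·m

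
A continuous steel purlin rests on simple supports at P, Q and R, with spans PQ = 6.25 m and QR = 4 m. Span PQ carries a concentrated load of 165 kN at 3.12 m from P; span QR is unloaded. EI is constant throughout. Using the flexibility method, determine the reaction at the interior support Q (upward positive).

R_Q = 130.7 kN

Release continuity at Q by inserting a hinge; the redundant is the internal moment M_Q. The primary structure is two simply-supported spans PQ and QR.
End slopes at the hinge Q, treating each span as simply supported:
  span PQ: point load 165 at a = 3.12: Pab(L + a)/(6LEI) = 402.6/EI
  relative rotation θ_0 = (402.6 + 0)/EI = 402.6/EI
A unit hogging moment at Q produces rotation L₁/(3EI) + L₂/(3EI) = 3.417/EI.
Slope continuity at Q: θ_0 = M_Q·3.417/EI, so M_Q = 402.6/3.417 = 117.8 kN·m (hogging).
Span PQ, ΣM about P with M_Q applied at Q: R_Q^{PQ}·6.25 = 514.8 + 117.8, so R_Q^{PQ} = 101.2 kN and R_P = 165 − 101.2 = 63.78 kN.
Span QR, ΣM about R: R_Q^{QR}·4 = 0 + 117.8, so R_Q^{QR} = 29.46 kN and R_R = 0 − 29.46 = -29.46 kN.
R_Q = 101.2 + 29.46 = 130.7 kN.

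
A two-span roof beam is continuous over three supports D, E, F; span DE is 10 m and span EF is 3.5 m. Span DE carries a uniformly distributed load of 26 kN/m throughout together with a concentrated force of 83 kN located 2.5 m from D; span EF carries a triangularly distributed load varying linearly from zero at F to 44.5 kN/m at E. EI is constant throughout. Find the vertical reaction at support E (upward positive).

R_E = 326.9 kN

Take M_E as the redundant. Released structure: two simple spans DE and EF with a hinge at E.
Discontinuity in slope at E on the released structure — sum the simple-span end rotations:
  span DE: UDL 26: wL³/(24EI) = 1083/EI
  span DE: point load 83 at a = 2.5: Pab(L + a)/(6LEI) = 324.2/EI
  span EF: triangular load, peak 44.5: w₀L³/(45EI) = 42.4/EI
  relative rotation θ_0 = (1408 + 42.4)/EI = 1450/EI
A unit hogging moment at E produces rotation L₁/(3EI) + L₂/(3EI) = 4.5/EI.
Slope continuity at E: θ_0 = M_E·4.5/EI, so M_E = 1450/4.5 = 322.2 kN·m (hogging).
Span DE, ΣM about D with M_E applied at E: R_E^{DE}·10 = 1508 + 322.2, so R_E^{DE} = 183 kN and R_D = 343 − 183 = 160 kN.
Span EF, ΣM about F: R_E^{EF}·3.5 = 181.7 + 322.2, so R_E^{EF} = 144 kN and R_F = 77.88 − 144 = -66.1 kN.
R_E = 183 + 144 = 326.9 kN.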